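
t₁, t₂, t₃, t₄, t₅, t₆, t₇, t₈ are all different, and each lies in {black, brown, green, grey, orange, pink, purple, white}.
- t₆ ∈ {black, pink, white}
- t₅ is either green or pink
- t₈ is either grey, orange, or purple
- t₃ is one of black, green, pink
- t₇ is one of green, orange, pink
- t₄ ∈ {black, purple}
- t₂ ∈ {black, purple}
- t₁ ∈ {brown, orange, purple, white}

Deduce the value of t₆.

The 8 variables together cover exactly {black, brown, green, grey, orange, pink, purple, white} — 8 values for 8 variables — and brown appears only in t₁'s list, so t₁ = brown.
The 7 still-open variables together cover exactly {black, green, grey, orange, pink, purple, white} — 7 values for 7 variables — and grey appears only in t₈'s list, so t₈ = grey.
Among the 6 still-open variables, orange fits only t₇ (and all 6 values in {black, green, orange, pink, purple, white} must be used), so t₇ = orange.
The 5 still-open variables together cover exactly {black, green, pink, purple, white} — 5 values for 5 variables — and white appears only in t₆'s list, so t₆ = white.

white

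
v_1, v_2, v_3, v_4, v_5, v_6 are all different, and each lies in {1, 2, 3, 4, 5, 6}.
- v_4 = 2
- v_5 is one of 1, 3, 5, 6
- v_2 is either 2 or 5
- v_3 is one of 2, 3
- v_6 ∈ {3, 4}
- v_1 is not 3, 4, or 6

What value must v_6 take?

4

v_4 has just one choice, so v_4 = 2. So v_1, v_2, v_3 can't be 2.
v_2's domain is down to {5}, so v_2 = 5. Eliminate 5 elsewhere: v_1, v_5.
v_3 must be 3 (only option left). Strike 3 from v_5, v_6.
So v_6 = 4.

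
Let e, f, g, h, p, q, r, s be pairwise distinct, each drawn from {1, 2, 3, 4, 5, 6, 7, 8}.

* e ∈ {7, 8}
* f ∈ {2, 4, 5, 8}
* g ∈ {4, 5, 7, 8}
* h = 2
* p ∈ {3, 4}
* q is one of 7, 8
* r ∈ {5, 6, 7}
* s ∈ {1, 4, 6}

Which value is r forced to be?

h must be 2 (only option left). So f can't be 2.
Among the 7 still-open variables, 1 fits only s (and all 7 values in {1, 3, 4, 5, 6, 7, 8} must be used), so s = 1.
Among the 6 still-open variables, 3 fits only p (and all 6 values in {3, 4, 5, 6, 7, 8} must be used), so p = 3.
The 5 still-open variables draw from only 5 values {4, 5, 6, 7, 8}, so each is used; only r can be 6, hence r = 6.

6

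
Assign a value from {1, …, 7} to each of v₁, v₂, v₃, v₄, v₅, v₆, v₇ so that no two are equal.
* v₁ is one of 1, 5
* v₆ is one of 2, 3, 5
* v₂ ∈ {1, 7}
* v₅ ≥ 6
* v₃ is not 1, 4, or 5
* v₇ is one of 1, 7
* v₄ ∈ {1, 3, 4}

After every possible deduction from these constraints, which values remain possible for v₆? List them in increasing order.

2, 3

The 7 variables draw from only 7 values {1, 2, 3, 4, 5, 6, 7}, so each is used; only v₄ can be 4, hence v₄ = 4.
v₂ and v₇ share exactly the 2 values {1, 7}; by pigeonhole those values go to them, so strike 1, 7 from v₁, v₃, v₅.
v₁'s domain is down to {5}, so v₁ = 5. Strike 5 from v₆.
v₅'s domain is down to {6}, so v₅ = 6. Strike 6 from v₃.
No further eliminations apply; v₆ can still be any of 2, 3.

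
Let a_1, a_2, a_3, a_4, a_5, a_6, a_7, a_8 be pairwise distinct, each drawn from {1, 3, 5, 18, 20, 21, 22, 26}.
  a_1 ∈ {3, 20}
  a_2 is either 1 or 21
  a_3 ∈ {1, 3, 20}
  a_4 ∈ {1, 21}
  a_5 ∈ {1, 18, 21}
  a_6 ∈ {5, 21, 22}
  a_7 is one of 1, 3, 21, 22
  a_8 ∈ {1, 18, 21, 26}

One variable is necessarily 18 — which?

a_5

The 8 variables draw from only 8 values {1, 3, 5, 18, 20, 21, 22, 26}, so each is used; only a_6 can be 5, hence a_6 = 5.
The 7 still-open variables draw from only 7 values {1, 3, 18, 20, 21, 22, 26}, so each is used; only a_7 can be 22, hence a_7 = 22.
The 6 still-open variables draw from only 6 values {1, 3, 18, 20, 21, 26}, so each is used; only a_8 can be 26, hence a_8 = 26.
The 5 still-open variables draw from only 5 values {1, 3, 18, 20, 21}, so each is used; only a_5 can be 18, hence a_5 = 18.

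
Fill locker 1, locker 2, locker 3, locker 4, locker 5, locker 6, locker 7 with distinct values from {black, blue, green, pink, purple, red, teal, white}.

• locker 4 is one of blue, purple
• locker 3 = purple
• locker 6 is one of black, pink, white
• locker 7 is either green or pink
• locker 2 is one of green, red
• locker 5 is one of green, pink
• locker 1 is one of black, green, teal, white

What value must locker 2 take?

locker 3's domain is down to {purple}, so locker 3 = purple. Strike purple from locker 4.
locker 4's domain is down to {blue}, so locker 4 = blue.
locker 5 and locker 7 share exactly the 2 values {green, pink}; by pigeonhole those values go to them, so strike green, pink from locker 1, locker 2, locker 6.
So locker 2 = red.

red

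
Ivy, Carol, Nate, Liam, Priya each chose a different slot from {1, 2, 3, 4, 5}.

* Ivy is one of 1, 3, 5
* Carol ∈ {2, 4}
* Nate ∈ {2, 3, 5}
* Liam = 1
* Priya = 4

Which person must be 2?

Carol

Liam must be 1 (only option left). Remove 1 from Ivy.
Priya has just one choice, so Priya = 4. So Carol can't be 4.
So 2 goes to Carol.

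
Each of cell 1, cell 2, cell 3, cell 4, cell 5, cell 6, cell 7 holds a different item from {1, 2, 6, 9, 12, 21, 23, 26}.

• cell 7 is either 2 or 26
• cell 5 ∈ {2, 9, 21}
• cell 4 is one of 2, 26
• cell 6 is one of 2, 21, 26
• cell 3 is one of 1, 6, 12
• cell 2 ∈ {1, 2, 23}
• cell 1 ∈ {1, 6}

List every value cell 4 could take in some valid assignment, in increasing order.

cell 4 and cell 7 between them cover only {2, 26} — a naked pair. Remove those values from cell 2, cell 5, cell 6.
cell 6 has just one choice, so cell 6 = 21. Strike 21 from cell 5.
cell 5 must be 9 (only option left).
No further eliminations apply; cell 4 can still be any of 2, 26.

2, 26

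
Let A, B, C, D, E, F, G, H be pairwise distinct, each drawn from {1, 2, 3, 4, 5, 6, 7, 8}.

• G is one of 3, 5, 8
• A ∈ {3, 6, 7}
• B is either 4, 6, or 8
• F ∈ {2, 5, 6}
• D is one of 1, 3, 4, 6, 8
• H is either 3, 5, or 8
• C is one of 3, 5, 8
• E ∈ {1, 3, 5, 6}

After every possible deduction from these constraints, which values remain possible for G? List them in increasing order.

Among the 8 variables, 2 fits only F (and all 8 values in {1, 2, 3, 4, 5, 6, 7, 8} must be used), so F = 2.
The 7 still-open variables together cover exactly {1, 3, 4, 5, 6, 7, 8} — 7 values for 7 variables — and 7 appears only in A's list, so A = 7.
The 3 variables C, G, H are confined to {3, 5, 8}, which locks those values in; drop them from B, D, E.
No further eliminations apply; G can still be any of 3, 5, 8.

3, 5, 8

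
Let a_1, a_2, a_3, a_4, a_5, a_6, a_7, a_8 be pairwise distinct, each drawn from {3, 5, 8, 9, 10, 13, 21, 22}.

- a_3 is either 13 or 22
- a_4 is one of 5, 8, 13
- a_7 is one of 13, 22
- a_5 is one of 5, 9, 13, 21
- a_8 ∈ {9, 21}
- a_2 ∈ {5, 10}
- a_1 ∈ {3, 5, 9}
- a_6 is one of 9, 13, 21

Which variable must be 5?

Among the 8 variables, 3 fits only a_1 (and all 8 values in {3, 5, 8, 9, 10, 13, 21, 22} must be used), so a_1 = 3.
The 7 still-open variables draw from only 7 values {5, 8, 9, 10, 13, 21, 22}, so each is used; only a_4 can be 8, hence a_4 = 8.
The 6 still-open variables draw from only 6 values {5, 9, 10, 13, 21, 22}, so each is used; only a_2 can be 10, hence a_2 = 10.
The 5 still-open variables draw from only 5 values {5, 9, 13, 21, 22}, so each is used; only a_5 can be 5, hence a_5 = 5.

a_5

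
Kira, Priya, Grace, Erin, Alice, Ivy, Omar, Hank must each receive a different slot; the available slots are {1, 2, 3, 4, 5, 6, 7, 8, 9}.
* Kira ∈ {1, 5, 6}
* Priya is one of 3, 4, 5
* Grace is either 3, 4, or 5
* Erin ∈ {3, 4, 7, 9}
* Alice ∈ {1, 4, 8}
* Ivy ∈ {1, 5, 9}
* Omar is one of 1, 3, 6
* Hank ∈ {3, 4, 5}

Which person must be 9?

The 8 variables draw from only 8 values {1, 3, 4, 5, 6, 7, 8, 9}, so each is used; only Erin can be 7, hence Erin = 7.
Among the 7 still-open variables, 8 fits only Alice (and all 7 values in {1, 3, 4, 5, 6, 8, 9} must be used), so Alice = 8.
Among the 6 still-open variables, 9 fits only Ivy (and all 6 values in {1, 3, 4, 5, 6, 9} must be used), so Ivy = 9.

Ivy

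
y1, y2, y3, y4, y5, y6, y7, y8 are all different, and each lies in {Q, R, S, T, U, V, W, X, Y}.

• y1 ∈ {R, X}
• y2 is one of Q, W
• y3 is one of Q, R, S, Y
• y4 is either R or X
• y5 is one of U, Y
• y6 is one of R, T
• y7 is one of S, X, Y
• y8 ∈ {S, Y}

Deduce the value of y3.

Q

Among the 8 variables, T fits only y6 (and all 8 values in {Q, R, S, T, U, W, X, Y} must be used), so y6 = T.
The 7 still-open variables draw from only 7 values {Q, R, S, U, W, X, Y}, so each is used; only y5 can be U, hence y5 = U.
Among the 6 still-open variables, W fits only y2 (and all 6 values in {Q, R, S, W, X, Y} must be used), so y2 = W.
The 5 still-open variables draw from only 5 values {Q, R, S, X, Y}, so each is used; only y3 can be Q, hence y3 = Q.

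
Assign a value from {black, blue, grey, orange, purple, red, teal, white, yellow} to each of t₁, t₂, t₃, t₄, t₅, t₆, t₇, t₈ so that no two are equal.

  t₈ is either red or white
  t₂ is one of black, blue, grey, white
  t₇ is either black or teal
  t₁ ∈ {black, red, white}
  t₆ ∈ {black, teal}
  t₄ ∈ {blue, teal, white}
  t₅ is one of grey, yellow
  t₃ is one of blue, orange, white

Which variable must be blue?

The 8 variables draw from only 8 values {black, blue, grey, orange, red, teal, white, yellow}, so each is used; only t₃ can be orange, hence t₃ = orange.
Among the 7 still-open variables, yellow fits only t₅ (and all 7 values in {black, blue, grey, red, teal, white, yellow} must be used), so t₅ = yellow.
Among the 6 still-open variables, grey fits only t₂ (and all 6 values in {black, blue, grey, red, teal, white} must be used), so t₂ = grey.
Among the 5 still-open variables, blue fits only t₄ (and all 5 values in {black, blue, red, teal, white} must be used), so t₄ = blue.

t₄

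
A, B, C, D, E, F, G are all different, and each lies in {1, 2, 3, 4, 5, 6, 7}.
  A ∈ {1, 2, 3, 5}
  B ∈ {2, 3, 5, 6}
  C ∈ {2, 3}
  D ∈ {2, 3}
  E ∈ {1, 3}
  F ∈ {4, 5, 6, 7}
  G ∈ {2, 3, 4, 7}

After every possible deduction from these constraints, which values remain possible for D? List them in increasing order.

2, 3

The 2 variables C and D are confined to {2, 3}, which locks those values in; drop them from A, B, E, G.
That leaves E = 1. Remove 1 from A.
A must be 5 (only option left). Strike 5 from B, F.
B's domain is down to {6}, so B = 6. So F can't be 6.
No further eliminations apply; D can still be any of 2, 3.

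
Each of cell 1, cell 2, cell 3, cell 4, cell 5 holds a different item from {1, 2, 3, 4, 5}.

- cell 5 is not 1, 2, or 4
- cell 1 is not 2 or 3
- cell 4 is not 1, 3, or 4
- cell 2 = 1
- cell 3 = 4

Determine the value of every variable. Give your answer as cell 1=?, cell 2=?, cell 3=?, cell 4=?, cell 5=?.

cell 2's domain is down to {1}, so cell 2 = 1. Strike 1 from cell 1.
That leaves cell 3 = 4. Remove 4 from cell 1.
cell 1 has just one choice, so cell 1 = 5. Remove 5 from cell 4, cell 5.
cell 4 must be 2 (only option left).
cell 5's domain is down to {3}, so cell 5 = 3.

cell 1=5, cell 2=1, cell 3=4, cell 4=2, cell 5=3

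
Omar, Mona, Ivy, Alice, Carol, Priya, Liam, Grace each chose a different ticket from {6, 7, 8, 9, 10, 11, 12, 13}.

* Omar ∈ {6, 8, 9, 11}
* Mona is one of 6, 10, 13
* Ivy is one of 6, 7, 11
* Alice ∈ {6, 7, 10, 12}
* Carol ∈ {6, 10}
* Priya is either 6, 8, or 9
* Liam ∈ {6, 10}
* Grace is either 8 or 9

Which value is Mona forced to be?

The 8 variables together cover exactly {6, 7, 8, 9, 10, 11, 12, 13} — 8 values for 8 variables — and 12 appears only in Alice's list, so Alice = 12.
The 7 still-open variables together cover exactly {6, 7, 8, 9, 10, 11, 13} — 7 values for 7 variables — and 7 appears only in Ivy's list, so Ivy = 7.
Among the 6 still-open variables, 11 fits only Omar (and all 6 values in {6, 8, 9, 10, 11, 13} must be used), so Omar = 11.
Among the 5 still-open variables, 13 fits only Mona (and all 5 values in {6, 8, 9, 10, 13} must be used), so Mona = 13.

13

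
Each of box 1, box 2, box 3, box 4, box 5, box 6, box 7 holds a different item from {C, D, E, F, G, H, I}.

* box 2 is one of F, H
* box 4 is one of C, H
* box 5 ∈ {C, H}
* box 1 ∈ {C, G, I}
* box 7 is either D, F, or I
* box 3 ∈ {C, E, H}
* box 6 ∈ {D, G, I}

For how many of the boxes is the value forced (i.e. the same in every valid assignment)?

2

Among the 7 variables, E fits only box 3 (and all 7 values in {C, D, E, F, G, H, I} must be used), so box 3 = E.
The 2 variables box 4 and box 5 are confined to {C, H}, which locks those values in; drop them from box 1, box 2.
box 2's domain is down to {F}, so box 2 = F. Remove F from box 7.
Determined: box 2=F, box 3=E. The other boxes each still have more than one consistent value. That makes 2.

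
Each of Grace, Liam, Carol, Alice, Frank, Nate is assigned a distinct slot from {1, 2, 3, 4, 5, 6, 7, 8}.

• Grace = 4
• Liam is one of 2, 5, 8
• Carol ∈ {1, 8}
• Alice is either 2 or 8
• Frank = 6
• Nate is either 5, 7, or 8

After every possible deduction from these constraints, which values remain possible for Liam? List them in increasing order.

Grace's domain is down to {4}, so Grace = 4.
Frank has just one choice, so Frank = 6.
No further eliminations apply; Liam can still be any of 2, 5, 8.

2, 5, 8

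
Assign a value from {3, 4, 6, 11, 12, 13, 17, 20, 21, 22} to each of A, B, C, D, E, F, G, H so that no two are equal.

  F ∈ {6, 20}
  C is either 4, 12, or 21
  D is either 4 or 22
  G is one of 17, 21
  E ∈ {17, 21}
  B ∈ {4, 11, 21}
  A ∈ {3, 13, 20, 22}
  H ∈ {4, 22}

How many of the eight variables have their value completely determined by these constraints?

D and H share exactly the 2 values {4, 22}; by pigeonhole those values go to them, so strike 4, 22 from A, B, C.
E and G share exactly the 2 values {17, 21}; by pigeonhole those values go to them, so strike 17, 21 from B, C.
B's domain is down to {11}, so B = 11.
C's domain is down to {12}, so C = 12.
Determined: B=11, C=12. The other variables each still have more than one consistent value. That makes 2.

2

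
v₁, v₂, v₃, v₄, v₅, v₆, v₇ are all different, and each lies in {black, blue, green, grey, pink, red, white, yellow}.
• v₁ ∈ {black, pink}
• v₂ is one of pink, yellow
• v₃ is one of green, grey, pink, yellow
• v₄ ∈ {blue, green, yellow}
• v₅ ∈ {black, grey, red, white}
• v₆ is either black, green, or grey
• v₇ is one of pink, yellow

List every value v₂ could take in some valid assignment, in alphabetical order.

The 2 variables v₂ and v₇ are confined to {pink, yellow}, which locks those values in; drop them from v₁, v₃, v₄.
v₁ must be black (only option left). Eliminate black elsewhere: v₅, v₆.
v₃ and v₆ share exactly the 2 values {green, grey}; by pigeonhole those values go to them, so strike green, grey from v₄, v₅.
That leaves v₄ = blue.
No further eliminations apply; v₂ can still be any of pink, yellow.

pink, yellow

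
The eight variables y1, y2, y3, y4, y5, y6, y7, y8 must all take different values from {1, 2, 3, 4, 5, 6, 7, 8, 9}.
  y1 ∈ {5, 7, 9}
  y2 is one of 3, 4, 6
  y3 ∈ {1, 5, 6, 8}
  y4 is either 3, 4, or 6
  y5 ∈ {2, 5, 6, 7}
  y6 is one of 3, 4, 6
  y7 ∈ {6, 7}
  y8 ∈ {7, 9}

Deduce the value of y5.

y2, y4, y6 share exactly the 3 values {3, 4, 6}; by pigeonhole those values go to them, so strike 3, 4, 6 from y3, y5, y7.
That leaves y7 = 7. So y1, y5, y8 can't be 7.
That leaves y8 = 9. Strike 9 from y1.
y1 must be 5 (only option left). So y3, y5 can't be 5.
So y5 = 2.

2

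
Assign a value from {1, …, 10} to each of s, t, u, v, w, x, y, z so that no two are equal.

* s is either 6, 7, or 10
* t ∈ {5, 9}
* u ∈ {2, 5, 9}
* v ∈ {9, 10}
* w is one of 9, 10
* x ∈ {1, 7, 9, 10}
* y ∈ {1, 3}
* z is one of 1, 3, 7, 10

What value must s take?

Among the 8 variables, 2 fits only u (and all 8 values in {1, 2, 3, 5, 6, 7, 9, 10} must be used), so u = 2.
The 7 still-open variables together cover exactly {1, 3, 5, 6, 7, 9, 10} — 7 values for 7 variables — and 5 appears only in t's list, so t = 5.
The 6 still-open variables draw from only 6 values {1, 3, 6, 7, 9, 10}, so each is used; only s can be 6, hence s = 6.

6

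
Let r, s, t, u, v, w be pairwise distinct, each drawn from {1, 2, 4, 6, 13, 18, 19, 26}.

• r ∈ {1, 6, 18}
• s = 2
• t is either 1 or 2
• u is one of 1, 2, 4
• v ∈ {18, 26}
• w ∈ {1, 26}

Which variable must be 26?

w

s's domain is down to {2}, so s = 2. Strike 2 from t, u.
That leaves t = 1. Remove 1 from r, u, w.
So 26 goes to w.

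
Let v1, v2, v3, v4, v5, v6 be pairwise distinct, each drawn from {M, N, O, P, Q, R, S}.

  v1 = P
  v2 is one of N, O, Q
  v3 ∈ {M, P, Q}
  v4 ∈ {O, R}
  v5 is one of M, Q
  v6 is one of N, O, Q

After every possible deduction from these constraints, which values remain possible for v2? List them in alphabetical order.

N, O

v1's domain is down to {P}, so v1 = P. Remove P from v3.
The 5 still-open variables draw from only 5 values {M, N, O, Q, R}, so each is used; only v4 can be R, hence v4 = R.
v3 and v5 share exactly the 2 values {M, Q}; by pigeonhole those values go to them, so strike M, Q from v2, v6.
No further eliminations apply; v2 can still be any of N, O.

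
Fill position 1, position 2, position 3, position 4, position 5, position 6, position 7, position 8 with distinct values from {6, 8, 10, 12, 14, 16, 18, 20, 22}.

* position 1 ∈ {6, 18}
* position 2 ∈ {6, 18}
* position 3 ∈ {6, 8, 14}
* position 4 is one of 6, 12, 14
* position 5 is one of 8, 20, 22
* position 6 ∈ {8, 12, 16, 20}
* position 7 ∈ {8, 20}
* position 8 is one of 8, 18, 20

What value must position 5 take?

22

The 8 variables draw from only 8 values {6, 8, 12, 14, 16, 18, 20, 22}, so each is used; only position 6 can be 16, hence position 6 = 16.
The 7 still-open variables draw from only 7 values {6, 8, 12, 14, 18, 20, 22}, so each is used; only position 4 can be 12, hence position 4 = 12.
Among the 6 still-open variables, 14 fits only position 3 (and all 6 values in {6, 8, 14, 18, 20, 22} must be used), so position 3 = 14.
Among the 5 still-open variables, 22 fits only position 5 (and all 5 values in {6, 8, 18, 20, 22} must be used), so position 5 = 22.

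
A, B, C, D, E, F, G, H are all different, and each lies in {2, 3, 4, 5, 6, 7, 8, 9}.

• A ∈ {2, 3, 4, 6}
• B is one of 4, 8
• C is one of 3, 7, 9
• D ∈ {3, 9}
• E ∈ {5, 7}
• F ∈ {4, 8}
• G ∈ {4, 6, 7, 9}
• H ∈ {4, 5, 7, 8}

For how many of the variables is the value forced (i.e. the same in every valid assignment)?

2

The 8 variables draw from only 8 values {2, 3, 4, 5, 6, 7, 8, 9}, so each is used; only A can be 2, hence A = 2.
Among the 7 still-open variables, 6 fits only G (and all 7 values in {3, 4, 5, 6, 7, 8, 9} must be used), so G = 6.
The 2 variables B and F are confined to {4, 8}, which locks those values in; drop them from H.
E and H share exactly the 2 values {5, 7}; by pigeonhole those values go to them, so strike 5, 7 from C.
Determined: A=2, G=6. The other variables each still have more than one consistent value. That makes 2.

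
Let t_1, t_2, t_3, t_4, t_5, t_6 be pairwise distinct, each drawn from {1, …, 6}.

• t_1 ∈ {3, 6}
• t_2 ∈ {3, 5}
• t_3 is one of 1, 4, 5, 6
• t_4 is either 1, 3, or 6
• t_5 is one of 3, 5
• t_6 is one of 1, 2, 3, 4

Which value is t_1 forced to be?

6

The 6 variables together cover exactly {1, 2, 3, 4, 5, 6} — 6 values for 6 variables — and 2 appears only in t_6's list, so t_6 = 2.
Among the 5 still-open variables, 4 fits only t_3 (and all 5 values in {1, 3, 4, 5, 6} must be used), so t_3 = 4.
Among the 4 still-open variables, 1 fits only t_4 (and all 4 values in {1, 3, 5, 6} must be used), so t_4 = 1.
Among the 3 still-open variables, 6 fits only t_1 (and all 3 values in {3, 5, 6} must be used), so t_1 = 6.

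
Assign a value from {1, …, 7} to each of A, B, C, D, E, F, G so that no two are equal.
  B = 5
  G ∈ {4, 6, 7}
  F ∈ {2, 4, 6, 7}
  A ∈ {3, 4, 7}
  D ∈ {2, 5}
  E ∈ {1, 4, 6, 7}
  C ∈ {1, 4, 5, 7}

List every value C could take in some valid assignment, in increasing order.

B's domain is down to {5}, so B = 5. Strike 5 from C, D.
That leaves D = 2. Remove 2 from F.
Among the 5 still-open variables, 3 fits only A (and all 5 values in {1, 3, 4, 6, 7} must be used), so A = 3.
No further eliminations apply; C can still be any of 1, 4, 7.

1, 4, 7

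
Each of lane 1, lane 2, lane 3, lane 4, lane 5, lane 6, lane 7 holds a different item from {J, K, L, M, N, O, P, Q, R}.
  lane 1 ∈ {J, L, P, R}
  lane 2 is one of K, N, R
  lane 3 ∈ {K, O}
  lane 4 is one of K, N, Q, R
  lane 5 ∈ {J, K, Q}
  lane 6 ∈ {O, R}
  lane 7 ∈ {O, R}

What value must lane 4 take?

lane 6 and lane 7 share exactly the 2 values {O, R}; by pigeonhole those values go to them, so strike O, R from lane 1, lane 2, lane 3, lane 4.
lane 3 must be K (only option left). Eliminate K elsewhere: lane 2, lane 4, lane 5.
lane 2 must be N (only option left). Remove N from lane 4.
So lane 4 = Q.

Q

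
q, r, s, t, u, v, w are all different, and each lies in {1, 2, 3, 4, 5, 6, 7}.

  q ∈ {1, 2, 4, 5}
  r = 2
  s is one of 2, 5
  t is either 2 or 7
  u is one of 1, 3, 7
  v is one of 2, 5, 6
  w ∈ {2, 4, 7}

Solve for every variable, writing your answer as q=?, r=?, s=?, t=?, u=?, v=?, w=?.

r's domain is down to {2}, so r = 2. Strike 2 from q, s, t, v, w.
That leaves s = 5. Remove 5 from q, v.
That leaves t = 7. So u, w can't be 7.
v must be 6 (only option left).
w has just one choice, so w = 4. Eliminate 4 elsewhere: q.
q's domain is down to {1}, so q = 1. Strike 1 from u.
That leaves u = 3.

q=1, r=2, s=5, t=7, u=3, v=6, w=4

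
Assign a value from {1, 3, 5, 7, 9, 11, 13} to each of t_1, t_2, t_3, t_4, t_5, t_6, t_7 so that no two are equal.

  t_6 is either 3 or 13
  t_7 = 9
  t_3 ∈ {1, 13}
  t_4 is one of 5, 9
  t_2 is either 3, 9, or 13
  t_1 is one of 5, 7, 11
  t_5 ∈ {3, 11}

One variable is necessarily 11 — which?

t_5

t_7 has just one choice, so t_7 = 9. Remove 9 from t_2, t_4.
t_4 has just one choice, so t_4 = 5. Remove 5 from t_1.
The 5 still-open variables draw from only 5 values {1, 3, 7, 11, 13}, so each is used; only t_3 can be 1, hence t_3 = 1.
Among the 4 still-open variables, 7 fits only t_1 (and all 4 values in {3, 7, 11, 13} must be used), so t_1 = 7.
The 3 still-open variables draw from only 3 values {3, 11, 13}, so each is used; only t_5 can be 11, hence t_5 = 11.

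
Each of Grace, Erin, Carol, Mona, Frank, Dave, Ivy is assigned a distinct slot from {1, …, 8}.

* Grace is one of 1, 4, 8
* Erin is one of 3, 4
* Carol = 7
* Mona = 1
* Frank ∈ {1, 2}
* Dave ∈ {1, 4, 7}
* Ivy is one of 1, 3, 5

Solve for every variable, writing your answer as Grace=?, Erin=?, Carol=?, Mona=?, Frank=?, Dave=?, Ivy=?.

Grace=8, Erin=3, Carol=7, Mona=1, Frank=2, Dave=4, Ivy=5

Carol has just one choice, so Carol = 7. So Dave can't be 7.
Mona's domain is down to {1}, so Mona = 1. Remove 1 from Grace, Frank, Dave, Ivy.
Frank must be 2 (only option left).
Dave's domain is down to {4}, so Dave = 4. So Grace, Erin can't be 4.
Grace must be 8 (only option left).
That leaves Erin = 3. Remove 3 from Ivy.
That leaves Ivy = 5.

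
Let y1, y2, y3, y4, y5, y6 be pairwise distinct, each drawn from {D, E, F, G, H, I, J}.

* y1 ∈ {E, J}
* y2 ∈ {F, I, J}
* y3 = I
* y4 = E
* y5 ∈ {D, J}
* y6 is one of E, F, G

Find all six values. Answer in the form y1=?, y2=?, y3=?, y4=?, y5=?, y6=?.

y1=J, y2=F, y3=I, y4=E, y5=D, y6=G

y3 must be I (only option left). So y2 can't be I.
That leaves y4 = E. Eliminate E elsewhere: y1, y6.
That leaves y1 = J. Strike J from y2, y5.
y2 must be F (only option left). Remove F from y6.
That leaves y5 = D.
y6 has just one choice, so y6 = G.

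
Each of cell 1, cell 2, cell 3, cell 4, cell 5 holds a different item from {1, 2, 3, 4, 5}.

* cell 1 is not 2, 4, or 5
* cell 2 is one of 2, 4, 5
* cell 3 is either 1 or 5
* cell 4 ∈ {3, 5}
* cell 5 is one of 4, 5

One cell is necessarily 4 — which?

cell 5

The 5 variables draw from only 5 values {1, 2, 3, 4, 5}, so each is used; only cell 2 can be 2, hence cell 2 = 2.
The 4 still-open variables draw from only 4 values {1, 3, 4, 5}, so each is used; only cell 5 can be 4, hence cell 5 = 4.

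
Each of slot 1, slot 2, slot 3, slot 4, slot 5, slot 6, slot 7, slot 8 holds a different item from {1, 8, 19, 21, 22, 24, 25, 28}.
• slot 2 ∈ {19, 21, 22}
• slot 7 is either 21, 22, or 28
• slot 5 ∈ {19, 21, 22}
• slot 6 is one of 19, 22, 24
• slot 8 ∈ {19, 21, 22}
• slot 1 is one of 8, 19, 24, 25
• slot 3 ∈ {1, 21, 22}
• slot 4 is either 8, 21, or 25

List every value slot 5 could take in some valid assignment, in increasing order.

Among the 8 variables, 1 fits only slot 3 (and all 8 values in {1, 8, 19, 21, 22, 24, 25, 28} must be used), so slot 3 = 1.
Among the 7 still-open variables, 28 fits only slot 7 (and all 7 values in {8, 19, 21, 22, 24, 25, 28} must be used), so slot 7 = 28.
slot 2, slot 5, slot 8 share exactly the 3 values {19, 21, 22}; by pigeonhole those values go to them, so strike 19, 21, 22 from slot 1, slot 4, slot 6.
That leaves slot 6 = 24. Strike 24 from slot 1.
No further eliminations apply; slot 5 can still be any of 19, 21, 22.

19, 21, 22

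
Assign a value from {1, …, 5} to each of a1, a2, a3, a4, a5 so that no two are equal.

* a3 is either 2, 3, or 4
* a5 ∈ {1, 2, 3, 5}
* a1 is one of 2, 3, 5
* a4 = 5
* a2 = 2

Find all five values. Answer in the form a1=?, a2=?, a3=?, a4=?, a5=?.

a2's domain is down to {2}, so a2 = 2. Strike 2 from a1, a3, a5.
a4 must be 5 (only option left). So a1, a5 can't be 5.
a1 must be 3 (only option left). Eliminate 3 elsewhere: a3, a5.
a3 has just one choice, so a3 = 4.
a5's domain is down to {1}, so a5 = 1.

a1=3, a2=2, a3=4, a4=5, a5=1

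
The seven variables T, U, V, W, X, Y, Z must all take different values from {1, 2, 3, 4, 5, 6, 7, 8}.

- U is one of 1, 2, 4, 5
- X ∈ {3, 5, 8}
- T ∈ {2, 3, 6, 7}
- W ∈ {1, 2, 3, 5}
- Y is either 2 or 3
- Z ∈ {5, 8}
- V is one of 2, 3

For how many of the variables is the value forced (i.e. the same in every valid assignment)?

2

V and Y between them cover only {2, 3} — a naked pair. Remove those values from T, U, W, X.
X and Z share exactly the 2 values {5, 8}; by pigeonhole those values go to them, so strike 5, 8 from U, W.
W must be 1 (only option left). Eliminate 1 elsewhere: U.
U's domain is down to {4}, so U = 4.
Determined: U=4, W=1. The other variables each still have more than one consistent value. That makes 2.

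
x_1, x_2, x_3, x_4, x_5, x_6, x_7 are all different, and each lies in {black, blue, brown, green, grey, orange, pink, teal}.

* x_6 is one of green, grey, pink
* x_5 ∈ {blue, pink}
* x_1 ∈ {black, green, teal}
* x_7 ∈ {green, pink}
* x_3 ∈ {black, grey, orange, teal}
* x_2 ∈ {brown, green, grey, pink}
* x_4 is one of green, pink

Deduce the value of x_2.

brown

x_4 and x_7 share exactly the 2 values {green, pink}; by pigeonhole those values go to them, so strike green, pink from x_1, x_2, x_5, x_6.
x_5's domain is down to {blue}, so x_5 = blue.
x_6 must be grey (only option left). So x_2, x_3 can't be grey.
So x_2 = brown.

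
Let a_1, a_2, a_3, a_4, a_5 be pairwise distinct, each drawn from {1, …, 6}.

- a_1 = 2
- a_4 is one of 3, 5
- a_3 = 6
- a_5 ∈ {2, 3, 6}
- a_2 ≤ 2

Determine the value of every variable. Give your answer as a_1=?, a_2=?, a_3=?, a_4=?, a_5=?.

a_1 must be 2 (only option left). Eliminate 2 elsewhere: a_2, a_5.
That leaves a_2 = 1.
a_3 must be 6 (only option left). Remove 6 from a_5.
That leaves a_5 = 3. Remove 3 from a_4.
That leaves a_4 = 5.

a_1=2, a_2=1, a_3=6, a_4=5, a_5=3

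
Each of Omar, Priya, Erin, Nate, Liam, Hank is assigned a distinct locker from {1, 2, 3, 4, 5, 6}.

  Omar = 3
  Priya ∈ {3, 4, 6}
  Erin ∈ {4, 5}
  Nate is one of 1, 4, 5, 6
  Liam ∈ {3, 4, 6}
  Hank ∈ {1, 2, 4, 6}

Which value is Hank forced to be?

Omar's domain is down to {3}, so Omar = 3. Strike 3 from Priya, Liam.
Among the 5 still-open variables, 2 fits only Hank (and all 5 values in {1, 2, 4, 5, 6} must be used), so Hank = 2.

2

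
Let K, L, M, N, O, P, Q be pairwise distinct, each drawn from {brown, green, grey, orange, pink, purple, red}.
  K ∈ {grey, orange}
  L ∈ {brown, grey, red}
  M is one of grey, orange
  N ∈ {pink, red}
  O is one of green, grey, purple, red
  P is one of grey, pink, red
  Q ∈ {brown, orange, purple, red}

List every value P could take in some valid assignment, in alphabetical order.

The 7 variables draw from only 7 values {brown, green, grey, orange, pink, purple, red}, so each is used; only O can be green, hence O = green.
The 6 still-open variables together cover exactly {brown, grey, orange, pink, purple, red} — 6 values for 6 variables — and purple appears only in Q's list, so Q = purple.
The 5 still-open variables together cover exactly {brown, grey, orange, pink, red} — 5 values for 5 variables — and brown appears only in L's list, so L = brown.
K and M share exactly the 2 values {grey, orange}; by pigeonhole those values go to them, so strike grey, orange from P.
No further eliminations apply; P can still be any of pink, red.

pink, red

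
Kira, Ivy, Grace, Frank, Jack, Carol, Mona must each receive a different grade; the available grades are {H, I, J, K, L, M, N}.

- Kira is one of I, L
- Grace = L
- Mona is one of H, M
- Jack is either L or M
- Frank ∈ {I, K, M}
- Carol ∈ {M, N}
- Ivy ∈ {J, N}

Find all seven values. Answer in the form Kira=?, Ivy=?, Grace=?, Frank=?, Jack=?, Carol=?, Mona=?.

Kira=I, Ivy=J, Grace=L, Frank=K, Jack=M, Carol=N, Mona=H

Grace must be L (only option left). Remove L from Kira, Jack.
Jack must be M (only option left). Remove M from Frank, Carol, Mona.
Carol's domain is down to {N}, so Carol = N. Remove N from Ivy.
Mona has just one choice, so Mona = H.
That leaves Kira = I. Eliminate I elsewhere: Frank.
Ivy has just one choice, so Ivy = J.
Frank has just one choice, so Frank = K.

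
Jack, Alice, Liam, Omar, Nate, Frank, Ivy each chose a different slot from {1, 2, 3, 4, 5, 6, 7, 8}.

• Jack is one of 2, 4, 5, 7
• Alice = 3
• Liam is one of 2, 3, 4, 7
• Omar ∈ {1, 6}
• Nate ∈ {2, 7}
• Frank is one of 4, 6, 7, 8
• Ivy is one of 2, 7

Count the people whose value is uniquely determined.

Alice has just one choice, so Alice = 3. Remove 3 from Liam.
The 2 variables Nate and Ivy are confined to {2, 7}, which locks those values in; drop them from Jack, Liam, Frank.
Liam's domain is down to {4}, so Liam = 4. Strike 4 from Jack, Frank.
Jack's domain is down to {5}, so Jack = 5.
Determined: Jack=5, Alice=3, Liam=4. The other people each still have more than one consistent value. That makes 3.

3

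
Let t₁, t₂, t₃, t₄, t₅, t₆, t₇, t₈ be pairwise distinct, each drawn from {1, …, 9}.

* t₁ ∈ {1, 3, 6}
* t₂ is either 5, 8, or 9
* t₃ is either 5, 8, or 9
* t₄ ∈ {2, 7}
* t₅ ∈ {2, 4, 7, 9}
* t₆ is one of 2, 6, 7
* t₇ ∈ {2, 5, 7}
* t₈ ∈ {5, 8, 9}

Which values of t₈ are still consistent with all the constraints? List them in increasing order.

5, 8, 9

t₂, t₃, t₈ share exactly the 3 values {5, 8, 9}; by pigeonhole those values go to them, so strike 5, 8, 9 from t₅, t₇.
The 2 variables t₄ and t₇ are confined to {2, 7}, which locks those values in; drop them from t₅, t₆.
t₅ has just one choice, so t₅ = 4.
t₆ has just one choice, so t₆ = 6. Strike 6 from t₁.
No further eliminations apply; t₈ can still be any of 5, 8, 9.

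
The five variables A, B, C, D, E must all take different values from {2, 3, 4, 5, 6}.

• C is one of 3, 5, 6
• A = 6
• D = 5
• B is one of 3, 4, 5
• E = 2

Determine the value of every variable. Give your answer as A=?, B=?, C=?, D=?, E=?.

A has just one choice, so A = 6. Eliminate 6 elsewhere: C.
D's domain is down to {5}, so D = 5. Strike 5 from B, C.
E must be 2 (only option left).
C must be 3 (only option left). Remove 3 from B.
B must be 4 (only option left).

A=6, B=4, C=3, D=5, E=2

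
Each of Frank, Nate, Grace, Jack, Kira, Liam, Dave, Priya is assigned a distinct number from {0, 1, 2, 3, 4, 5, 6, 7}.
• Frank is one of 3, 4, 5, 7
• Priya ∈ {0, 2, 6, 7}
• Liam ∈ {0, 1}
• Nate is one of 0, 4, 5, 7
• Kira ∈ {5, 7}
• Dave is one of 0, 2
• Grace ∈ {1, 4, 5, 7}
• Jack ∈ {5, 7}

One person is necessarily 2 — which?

The 8 variables draw from only 8 values {0, 1, 2, 3, 4, 5, 6, 7}, so each is used; only Frank can be 3, hence Frank = 3.
The 7 still-open variables draw from only 7 values {0, 1, 2, 4, 5, 6, 7}, so each is used; only Priya can be 6, hence Priya = 6.
The 6 still-open variables draw from only 6 values {0, 1, 2, 4, 5, 7}, so each is used; only Dave can be 2, hence Dave = 2.

Dave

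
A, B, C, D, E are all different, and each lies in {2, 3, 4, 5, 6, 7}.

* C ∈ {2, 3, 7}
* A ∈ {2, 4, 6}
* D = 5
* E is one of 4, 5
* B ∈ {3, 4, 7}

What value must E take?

D must be 5 (only option left). Eliminate 5 elsewhere: E.
So E = 4.

4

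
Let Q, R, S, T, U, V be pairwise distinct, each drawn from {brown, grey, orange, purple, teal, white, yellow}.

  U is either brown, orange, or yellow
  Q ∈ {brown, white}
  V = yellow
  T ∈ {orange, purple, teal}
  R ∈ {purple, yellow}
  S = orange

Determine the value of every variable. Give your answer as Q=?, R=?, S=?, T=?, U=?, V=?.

S has just one choice, so S = orange. Strike orange from T, U.
V's domain is down to {yellow}, so V = yellow. So R, U can't be yellow.
That leaves R = purple. Strike purple from T.
That leaves T = teal.
U has just one choice, so U = brown. Remove brown from Q.
That leaves Q = white.

Q=white, R=purple, S=orange, T=teal, U=brown, V=yellow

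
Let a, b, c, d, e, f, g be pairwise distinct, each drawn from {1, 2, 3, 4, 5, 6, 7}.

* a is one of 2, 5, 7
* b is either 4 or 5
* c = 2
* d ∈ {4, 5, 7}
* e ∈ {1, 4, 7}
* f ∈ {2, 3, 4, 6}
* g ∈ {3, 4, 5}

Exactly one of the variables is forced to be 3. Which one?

c must be 2 (only option left). Eliminate 2 elsewhere: a, f.
The 6 still-open variables draw from only 6 values {1, 3, 4, 5, 6, 7}, so each is used; only e can be 1, hence e = 1.
The 5 still-open variables draw from only 5 values {3, 4, 5, 6, 7}, so each is used; only f can be 6, hence f = 6.
The 4 still-open variables draw from only 4 values {3, 4, 5, 7}, so each is used; only g can be 3, hence g = 3.

g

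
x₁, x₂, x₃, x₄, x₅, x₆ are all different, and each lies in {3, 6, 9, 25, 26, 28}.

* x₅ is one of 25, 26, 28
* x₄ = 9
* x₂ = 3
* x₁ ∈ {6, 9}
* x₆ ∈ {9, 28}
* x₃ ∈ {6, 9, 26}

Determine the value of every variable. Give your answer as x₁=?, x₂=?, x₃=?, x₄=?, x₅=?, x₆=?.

x₁=6, x₂=3, x₃=26, x₄=9, x₅=25, x₆=28

x₂'s domain is down to {3}, so x₂ = 3.
x₄'s domain is down to {9}, so x₄ = 9. Strike 9 from x₁, x₃, x₆.
x₆ must be 28 (only option left). So x₅ can't be 28.
That leaves x₁ = 6. So x₃ can't be 6.
That leaves x₃ = 26. Eliminate 26 elsewhere: x₅.
x₅'s domain is down to {25}, so x₅ = 25.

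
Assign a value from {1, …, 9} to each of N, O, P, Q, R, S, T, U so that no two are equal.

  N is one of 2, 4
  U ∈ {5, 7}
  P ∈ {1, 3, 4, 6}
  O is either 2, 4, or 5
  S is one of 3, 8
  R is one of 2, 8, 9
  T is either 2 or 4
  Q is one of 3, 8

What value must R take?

The 2 variables N and T are confined to {2, 4}, which locks those values in; drop them from O, P, R.
O has just one choice, so O = 5. Eliminate 5 elsewhere: U.
That leaves U = 7.
The 2 variables Q and S are confined to {3, 8}, which locks those values in; drop them from P, R.
So R = 9.

9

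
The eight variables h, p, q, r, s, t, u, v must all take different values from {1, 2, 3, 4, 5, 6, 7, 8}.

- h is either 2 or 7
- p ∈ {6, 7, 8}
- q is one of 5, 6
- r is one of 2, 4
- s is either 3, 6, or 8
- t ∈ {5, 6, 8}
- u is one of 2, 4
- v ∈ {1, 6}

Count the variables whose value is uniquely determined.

3

Among the 8 variables, 1 fits only v (and all 8 values in {1, 2, 3, 4, 5, 6, 7, 8} must be used), so v = 1.
The 7 still-open variables draw from only 7 values {2, 3, 4, 5, 6, 7, 8}, so each is used; only s can be 3, hence s = 3.
r and u share exactly the 2 values {2, 4}; by pigeonhole those values go to them, so strike 2, 4 from h.
That leaves h = 7. Eliminate 7 elsewhere: p.
Determined: h=7, s=3, v=1. The other variables each still have more than one consistent value. That makes 3.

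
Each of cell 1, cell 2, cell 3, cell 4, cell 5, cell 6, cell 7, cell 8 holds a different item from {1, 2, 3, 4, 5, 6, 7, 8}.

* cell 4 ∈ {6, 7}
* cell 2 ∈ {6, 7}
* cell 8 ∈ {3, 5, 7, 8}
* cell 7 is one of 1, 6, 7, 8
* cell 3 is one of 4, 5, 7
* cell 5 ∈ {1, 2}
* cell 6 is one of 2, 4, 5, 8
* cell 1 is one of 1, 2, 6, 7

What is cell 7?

8

The 8 variables together cover exactly {1, 2, 3, 4, 5, 6, 7, 8} — 8 values for 8 variables — and 3 appears only in cell 8's list, so cell 8 = 3.
cell 2 and cell 4 share exactly the 2 values {6, 7}; by pigeonhole those values go to them, so strike 6, 7 from cell 1, cell 3, cell 7.
The 2 variables cell 1 and cell 5 are confined to {1, 2}, which locks those values in; drop them from cell 6, cell 7.
So cell 7 = 8.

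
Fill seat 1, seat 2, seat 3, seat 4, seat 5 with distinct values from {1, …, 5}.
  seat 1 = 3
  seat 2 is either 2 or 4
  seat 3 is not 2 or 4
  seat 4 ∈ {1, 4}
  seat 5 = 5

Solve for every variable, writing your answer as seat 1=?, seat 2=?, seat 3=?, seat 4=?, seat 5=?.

seat 1 has just one choice, so seat 1 = 3. Eliminate 3 elsewhere: seat 3.
seat 5's domain is down to {5}, so seat 5 = 5. Strike 5 from seat 3.
seat 3 must be 1 (only option left). Eliminate 1 elsewhere: seat 4.
seat 4 must be 4 (only option left). Eliminate 4 elsewhere: seat 2.
seat 2 has just one choice, so seat 2 = 2.

seat 1=3, seat 2=2, seat 3=1, seat 4=4, seat 5=5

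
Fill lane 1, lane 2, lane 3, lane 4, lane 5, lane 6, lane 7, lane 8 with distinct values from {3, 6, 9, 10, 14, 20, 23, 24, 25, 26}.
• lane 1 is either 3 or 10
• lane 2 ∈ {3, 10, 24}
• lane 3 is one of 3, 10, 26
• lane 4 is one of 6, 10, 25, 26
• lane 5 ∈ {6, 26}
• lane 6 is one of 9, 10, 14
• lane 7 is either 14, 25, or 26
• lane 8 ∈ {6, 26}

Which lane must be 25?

The 8 variables together cover exactly {3, 6, 9, 10, 14, 24, 25, 26} — 8 values for 8 variables — and 9 appears only in lane 6's list, so lane 6 = 9.
Among the 7 still-open variables, 14 fits only lane 7 (and all 7 values in {3, 6, 10, 14, 24, 25, 26} must be used), so lane 7 = 14.
The 6 still-open variables draw from only 6 values {3, 6, 10, 24, 25, 26}, so each is used; only lane 2 can be 24, hence lane 2 = 24.
Among the 5 still-open variables, 25 fits only lane 4 (and all 5 values in {3, 6, 10, 25, 26} must be used), so lane 4 = 25.

lane 4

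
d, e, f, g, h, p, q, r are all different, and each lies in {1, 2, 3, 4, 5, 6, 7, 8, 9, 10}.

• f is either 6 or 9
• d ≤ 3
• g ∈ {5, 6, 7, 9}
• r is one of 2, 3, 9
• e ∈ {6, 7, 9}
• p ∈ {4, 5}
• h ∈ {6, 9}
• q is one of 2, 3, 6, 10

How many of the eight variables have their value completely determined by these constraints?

3

f and h share exactly the 2 values {6, 9}; by pigeonhole those values go to them, so strike 6, 9 from e, g, q, r.
That leaves e = 7. Strike 7 from g.
That leaves g = 5. Remove 5 from p.
p has just one choice, so p = 4.
Determined: e=7, g=5, p=4. The other variables each still have more than one consistent value. That makes 3.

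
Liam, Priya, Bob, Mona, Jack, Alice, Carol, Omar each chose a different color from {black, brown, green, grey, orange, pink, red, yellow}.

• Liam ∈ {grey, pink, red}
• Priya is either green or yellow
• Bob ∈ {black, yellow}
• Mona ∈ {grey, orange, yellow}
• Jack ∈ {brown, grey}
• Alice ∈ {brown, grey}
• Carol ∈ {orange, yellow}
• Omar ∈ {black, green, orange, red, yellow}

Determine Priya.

The 8 variables together cover exactly {black, brown, green, grey, orange, pink, red, yellow} — 8 values for 8 variables — and pink appears only in Liam's list, so Liam = pink.
Among the 7 still-open variables, red fits only Omar (and all 7 values in {black, brown, green, grey, orange, red, yellow} must be used), so Omar = red.
The 6 still-open variables together cover exactly {black, brown, green, grey, orange, yellow} — 6 values for 6 variables — and black appears only in Bob's list, so Bob = black.
Among the 5 still-open variables, green fits only Priya (and all 5 values in {brown, green, grey, orange, yellow} must be used), so Priya = green.

green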